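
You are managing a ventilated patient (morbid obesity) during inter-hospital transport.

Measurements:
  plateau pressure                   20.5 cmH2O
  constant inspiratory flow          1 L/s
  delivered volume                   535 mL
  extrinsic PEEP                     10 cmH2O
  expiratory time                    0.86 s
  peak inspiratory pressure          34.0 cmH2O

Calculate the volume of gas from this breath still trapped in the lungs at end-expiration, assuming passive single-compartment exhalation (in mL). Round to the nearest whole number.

R = (PIP − Pplat)/V̇ = (34.0 − 20.5) / 1 = 13.5/1 = 13.5 cmH2O·s/L.
C = Vt/(Pplat − PEEP) = 535.0 / (20.5 − 10) = 535.0/10.5 = 50.952 mL/cmH2O.
τ = R × C = 13.5 × 0.05095 L/cmH2O = 0.6878 s.
Fraction remaining = e^(−Te/τ) = e^(−0.86/0.6878) = 0.2864.
Trapped volume = 535.0 × 0.2864 = 153.22 mL.

153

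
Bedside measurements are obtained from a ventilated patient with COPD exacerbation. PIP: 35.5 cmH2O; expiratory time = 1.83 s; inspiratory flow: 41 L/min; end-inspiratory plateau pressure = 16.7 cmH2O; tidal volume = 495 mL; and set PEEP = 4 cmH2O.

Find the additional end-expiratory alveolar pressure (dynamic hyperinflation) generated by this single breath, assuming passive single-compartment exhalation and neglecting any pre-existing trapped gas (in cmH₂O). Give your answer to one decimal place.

2.3

Flow: 41 L/min ÷ 60 = 0.6833 L/s.
R = (PIP − Pplat)/V̇ = (35.5 − 16.7) / 0.6833 = 18.8/0.6833 = 27.514 cmH2O·s/L.
C = Vt/(Pplat − PEEP) = 495.0 / (16.7 − 4) = 495.0/12.7 = 38.976 mL/cmH2O.
τ = R × C = 27.514 × 0.03898 L/cmH2O = 1.072 s.
Fraction remaining = e^(−Te/τ) = e^(−1.83/1.072) = 0.1814; trapped volume = 495.0 × 0.1814 = 89.793 mL.
Additional alveolar pressure from trapping ≈ V_trapped / C = 89.793 / 38.976 = 2.304 cmH2O.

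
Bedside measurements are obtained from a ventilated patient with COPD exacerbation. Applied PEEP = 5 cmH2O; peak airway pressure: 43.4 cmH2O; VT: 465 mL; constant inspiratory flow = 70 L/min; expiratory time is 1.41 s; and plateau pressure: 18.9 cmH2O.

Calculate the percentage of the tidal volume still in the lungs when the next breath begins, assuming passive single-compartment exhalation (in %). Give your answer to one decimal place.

Flow: 70 L/min ÷ 60 = 1.1667 L/s.
R = (PIP − Pplat)/V̇ = (43.4 − 18.9) / 1.1667 = 24.5/1.1667 = 20.999 cmH2O·s/L.
C = Vt/(Pplat − PEEP) = 465.0 / (18.9 − 5) = 465.0/13.9 = 33.453 mL/cmH2O.
τ = R × C = 20.999 × 0.03345 L/cmH2O = 0.7024 s.
Fraction remaining at end-expiration = e^(−Te/τ) = e^(−1.41/0.7024) = 0.1343 → 13.43%.

13.4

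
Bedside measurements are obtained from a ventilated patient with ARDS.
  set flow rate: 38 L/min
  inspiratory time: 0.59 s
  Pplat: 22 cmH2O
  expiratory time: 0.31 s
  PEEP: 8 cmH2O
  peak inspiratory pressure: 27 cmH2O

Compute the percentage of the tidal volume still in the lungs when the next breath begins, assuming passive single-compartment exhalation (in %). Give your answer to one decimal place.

23.0

Flow: 38 L/min ÷ 60 = 0.6333 L/s.
Vt = flow × Ti = 0.6333 L/s × 0.59 s × 1000 mL/L = 373.65 mL.
R = (PIP − Pplat)/V̇ = (27 − 22) / 0.6333 = 5.0/0.6333 = 7.895 cmH2O·s/L.
C = Vt/(Pplat − PEEP) = 373.65 / (22 − 8) = 373.65/14.0 = 26.689 mL/cmH2O.
τ = R × C = 7.895 × 0.02669 L/cmH2O = 0.2107 s.
Fraction remaining at end-expiration = e^(−Te/τ) = e^(−0.31/0.2107) = 0.2296 → 22.96%.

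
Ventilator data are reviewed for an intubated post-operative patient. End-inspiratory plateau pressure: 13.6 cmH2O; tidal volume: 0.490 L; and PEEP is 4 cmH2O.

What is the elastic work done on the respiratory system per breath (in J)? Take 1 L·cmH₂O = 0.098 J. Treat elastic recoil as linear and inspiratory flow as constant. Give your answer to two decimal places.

0.23

Elastic work ≈ ½ × (Pplat − PEEP) × Vt = 0.5 × (13.6 − 4) × 0.490 L = 0.5 × 9.6 × 0.490 = 2.352 L·cmH2O.
× 0.098 J/(L·cmH2O) → 0.2305 J.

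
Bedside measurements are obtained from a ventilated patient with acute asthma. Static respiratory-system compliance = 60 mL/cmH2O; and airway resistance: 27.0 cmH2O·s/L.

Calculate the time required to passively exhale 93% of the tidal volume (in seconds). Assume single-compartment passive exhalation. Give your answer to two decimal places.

4.31

τ = R × C = 27.0 × 60 mL/cmH2O = 27.0 × 0.060 L/cmH2O = 1.62 s.
Exhaled fraction f = 1 − e^(−t/τ) → t = −τ·ln(1 − f) = −1.62·ln(0.07) = 4.308 s.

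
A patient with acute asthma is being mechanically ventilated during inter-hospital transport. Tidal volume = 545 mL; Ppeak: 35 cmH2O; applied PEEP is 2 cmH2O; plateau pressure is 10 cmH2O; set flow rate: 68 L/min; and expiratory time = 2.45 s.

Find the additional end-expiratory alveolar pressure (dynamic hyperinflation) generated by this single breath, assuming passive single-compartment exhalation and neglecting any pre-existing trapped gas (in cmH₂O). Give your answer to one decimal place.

Flow: 68 L/min ÷ 60 = 1.1333 L/s.
R = (PIP − Pplat)/V̇ = (35 − 10) / 1.1333 = 25.0/1.1333 = 22.059 cmH2O·s/L.
C = Vt/(Pplat − PEEP) = 545.0 / (10 − 2) = 545.0/8.0 = 68.125 mL/cmH2O.
τ = R × C = 22.059 × 0.06813 L/cmH2O = 1.503 s.
Fraction remaining = e^(−Te/τ) = e^(−2.45/1.503) = 0.1959; trapped volume = 545.0 × 0.1959 = 106.77 mL.
Additional alveolar pressure from trapping ≈ V_trapped / C = 106.77 / 68.125 = 1.567 cmH2O.

1.6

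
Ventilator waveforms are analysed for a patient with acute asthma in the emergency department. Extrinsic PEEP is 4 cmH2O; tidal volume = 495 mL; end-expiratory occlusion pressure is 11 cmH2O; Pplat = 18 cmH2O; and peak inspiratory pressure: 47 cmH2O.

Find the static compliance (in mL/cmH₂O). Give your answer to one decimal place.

70.7

End-expiratory occlusion gives total PEEP = 11 cmH2O (intrinsic PEEP = 11 − 4 = 7). Use total PEEP for the elastic gradient.
Cstat = Vt / (Pplat − PEEPtotal) = 495 / (18 − 11) = 495 / 7.0 = 70.714 mL/cmH2O.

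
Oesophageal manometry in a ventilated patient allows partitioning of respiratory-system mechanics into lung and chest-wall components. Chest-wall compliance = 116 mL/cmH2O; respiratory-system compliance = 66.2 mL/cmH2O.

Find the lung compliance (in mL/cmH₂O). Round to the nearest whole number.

1/CL = 1/Crs − 1/Ccw.
1/CL = 1/66.2 − 1/116 = 0.006485.
CL = 154.2 mL/cmH2O.

154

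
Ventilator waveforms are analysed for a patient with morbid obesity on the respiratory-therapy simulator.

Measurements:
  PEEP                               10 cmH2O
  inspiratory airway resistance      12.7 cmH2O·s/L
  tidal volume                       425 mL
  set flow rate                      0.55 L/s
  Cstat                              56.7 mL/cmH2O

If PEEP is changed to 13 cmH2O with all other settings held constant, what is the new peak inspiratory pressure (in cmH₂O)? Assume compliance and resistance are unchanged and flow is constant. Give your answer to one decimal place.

27.5

PIP = Vt/C + R·V̇ + PEEP (constant-flow equation of motion).
Only the baseline term changes: ΔPIP = ΔPEEP = 13 − 10 = 3.0 cmH2O.
Original PIP = 425/56.7 + 12.7×0.55 + 10 = 24.481 cmH2O; new PIP = 24.481 + (3.0) = 27.481 cmH2O.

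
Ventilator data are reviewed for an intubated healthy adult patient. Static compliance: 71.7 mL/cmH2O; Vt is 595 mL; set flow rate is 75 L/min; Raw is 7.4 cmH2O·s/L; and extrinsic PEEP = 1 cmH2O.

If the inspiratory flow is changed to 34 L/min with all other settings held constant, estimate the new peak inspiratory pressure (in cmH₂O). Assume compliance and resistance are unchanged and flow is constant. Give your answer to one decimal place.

Flow: 75 L/min ÷ 60 = 1.25 L/s.
New flow: 34 L/min ÷ 60 = 0.5667 L/s.
PIP = Vt/C + R·V̇ + PEEP (constant-flow equation of motion).
Only the resistive term changes: ΔPIP = R × ΔV̇ = 7.4 × (0.5667 − 1.25) = 7.4 × -0.6833 = -5.056 cmH2O.
Original PIP = 595/71.7 + 7.4×1.25 + 1 = 18.548 cmH2O; new PIP = 18.548 + (-5.056) = 13.492 cmH2O.

13.5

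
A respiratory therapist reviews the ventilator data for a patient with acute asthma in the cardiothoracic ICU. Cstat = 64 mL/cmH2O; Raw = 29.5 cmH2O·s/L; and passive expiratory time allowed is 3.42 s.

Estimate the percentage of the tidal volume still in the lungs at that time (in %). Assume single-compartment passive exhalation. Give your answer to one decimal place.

τ = R × C = 29.5 × 64 mL/cmH2O = 29.5 × 0.064 L/cmH2O = 1.888 s.
Passive exhalation: V(t)/V₀ = e^(−t/τ) = e^(−3.42/1.888) = 0.1634.
Fraction remaining = 0.1634 → 16.34%.

16.3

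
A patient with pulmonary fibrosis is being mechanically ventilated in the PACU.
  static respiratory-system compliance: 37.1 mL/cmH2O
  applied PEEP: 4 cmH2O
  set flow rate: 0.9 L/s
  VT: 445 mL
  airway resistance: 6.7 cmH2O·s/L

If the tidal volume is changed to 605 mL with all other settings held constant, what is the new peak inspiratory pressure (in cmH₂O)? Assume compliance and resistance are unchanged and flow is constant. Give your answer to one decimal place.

PIP = Vt/C + R·V̇ + PEEP (constant-flow equation of motion).
Only the elastic term changes: ΔPIP = ΔVt / C = (605 − 445) / 37.1 = 4.313 cmH2O.
Original PIP = 445/37.1 + 6.7×0.9 + 4 = 22.025 cmH2O; new PIP = 22.025 + (4.313) = 26.338 cmH2O.

26.3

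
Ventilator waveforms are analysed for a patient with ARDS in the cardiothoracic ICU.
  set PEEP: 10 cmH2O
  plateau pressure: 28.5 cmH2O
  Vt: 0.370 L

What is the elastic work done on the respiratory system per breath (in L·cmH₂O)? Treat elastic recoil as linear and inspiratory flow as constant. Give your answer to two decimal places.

3.42

Elastic work ≈ ½ × (Pplat − PEEP) × Vt = 0.5 × (28.5 − 10) × 0.370 L = 0.5 × 18.5 × 0.370 = 3.423 L·cmH2O.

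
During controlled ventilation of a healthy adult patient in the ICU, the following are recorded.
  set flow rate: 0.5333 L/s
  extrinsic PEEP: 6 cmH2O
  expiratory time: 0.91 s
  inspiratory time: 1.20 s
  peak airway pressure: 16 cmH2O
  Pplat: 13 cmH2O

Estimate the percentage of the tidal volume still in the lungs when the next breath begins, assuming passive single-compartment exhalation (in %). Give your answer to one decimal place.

17.0

Vt = flow × Ti = 0.5333 L/s × 1.20 s × 1000 mL/L = 639.96 mL.
R = (PIP − Pplat)/V̇ = (16 − 13) / 0.5333 = 3.0/0.5333 = 5.625 cmH2O·s/L.
C = Vt/(Pplat − PEEP) = 639.96 / (13 − 6) = 639.96/7.0 = 91.423 mL/cmH2O.
τ = R × C = 5.625 × 0.09142 L/cmH2O = 0.5142 s.
Fraction remaining at end-expiration = e^(−Te/τ) = e^(−0.91/0.5142) = 0.1704 → 17.04%.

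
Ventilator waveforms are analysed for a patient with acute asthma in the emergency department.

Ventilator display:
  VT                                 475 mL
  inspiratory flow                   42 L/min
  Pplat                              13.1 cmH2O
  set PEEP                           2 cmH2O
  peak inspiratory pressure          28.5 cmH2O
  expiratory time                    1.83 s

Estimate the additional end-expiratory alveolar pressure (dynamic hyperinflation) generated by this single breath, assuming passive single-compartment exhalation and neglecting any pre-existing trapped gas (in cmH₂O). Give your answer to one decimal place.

1.6

Flow: 42 L/min ÷ 60 = 0.7 L/s.
R = (PIP − Pplat)/V̇ = (28.5 − 13.1) / 0.7 = 15.4/0.7 = 22.0 cmH2O·s/L.
C = Vt/(Pplat − PEEP) = 475.0 / (13.1 − 2) = 475.0/11.1 = 42.793 mL/cmH2O.
τ = R × C = 22.0 × 0.04279 L/cmH2O = 0.9414 s.
Fraction remaining = e^(−Te/τ) = e^(−1.83/0.9414) = 0.1431; trapped volume = 475.0 × 0.1431 = 67.973 mL.
Additional alveolar pressure from trapping ≈ V_trapped / C = 67.973 / 42.793 = 1.588 cmH2O.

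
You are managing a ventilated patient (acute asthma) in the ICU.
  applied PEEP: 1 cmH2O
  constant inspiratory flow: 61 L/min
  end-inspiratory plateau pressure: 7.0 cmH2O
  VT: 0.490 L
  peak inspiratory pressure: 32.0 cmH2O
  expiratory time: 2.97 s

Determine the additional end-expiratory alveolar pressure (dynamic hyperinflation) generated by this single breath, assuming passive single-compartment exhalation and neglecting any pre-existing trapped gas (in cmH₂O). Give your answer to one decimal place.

1.4

Flow: 61 L/min ÷ 60 = 1.0167 L/s.
R = (PIP − Pplat)/V̇ = (32.0 − 7.0) / 1.0167 = 25.0/1.0167 = 24.589 cmH2O·s/L.
C = Vt/(Pplat − PEEP) = 490.0 / (7.0 − 1) = 490.0/6.0 = 81.667 mL/cmH2O.
τ = R × C = 24.589 × 0.08167 L/cmH2O = 2.008 s.
Fraction remaining = e^(−Te/τ) = e^(−2.97/2.008) = 0.2278; trapped volume = 490.0 × 0.2278 = 111.62 mL.
Additional alveolar pressure from trapping ≈ V_trapped / C = 111.62 / 81.667 = 1.367 cmH2O.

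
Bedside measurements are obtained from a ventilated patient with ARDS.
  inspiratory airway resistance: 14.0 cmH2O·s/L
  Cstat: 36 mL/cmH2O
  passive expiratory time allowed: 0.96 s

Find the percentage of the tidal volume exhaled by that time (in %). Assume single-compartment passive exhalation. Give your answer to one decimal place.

τ = R × C = 14.0 × 36 mL/cmH2O = 14.0 × 0.036 L/cmH2O = 0.504 s.
Passive exhalation: V(t)/V₀ = e^(−t/τ) = e^(−0.96/0.504) = 0.1489.
Fraction exhaled = 1 − 0.1489 = 0.8511 → 85.11%.

85.1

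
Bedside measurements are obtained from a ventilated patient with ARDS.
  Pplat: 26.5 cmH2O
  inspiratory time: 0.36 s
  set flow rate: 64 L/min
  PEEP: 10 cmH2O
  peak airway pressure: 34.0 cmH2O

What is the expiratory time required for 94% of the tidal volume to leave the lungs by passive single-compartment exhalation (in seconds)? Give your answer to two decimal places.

0.46

Flow: 64 L/min ÷ 60 = 1.0667 L/s.
Vt = flow × Ti = 1.0667 L/s × 0.36 s × 1000 mL/L = 384.01 mL.
R = (PIP − Pplat)/V̇ = (34.0 − 26.5) / 1.0667 = 7.5/1.0667 = 7.031 cmH2O·s/L.
C = Vt/(Pplat − PEEP) = 384.01 / (26.5 − 10) = 384.01/16.5 = 23.273 mL/cmH2O.
τ = R × C = 7.031 × 0.02327 L/cmH2O = 0.1636 s.
t = −τ·ln(1 − 0.94) = −0.1636·ln(0.06) = 0.4603 s.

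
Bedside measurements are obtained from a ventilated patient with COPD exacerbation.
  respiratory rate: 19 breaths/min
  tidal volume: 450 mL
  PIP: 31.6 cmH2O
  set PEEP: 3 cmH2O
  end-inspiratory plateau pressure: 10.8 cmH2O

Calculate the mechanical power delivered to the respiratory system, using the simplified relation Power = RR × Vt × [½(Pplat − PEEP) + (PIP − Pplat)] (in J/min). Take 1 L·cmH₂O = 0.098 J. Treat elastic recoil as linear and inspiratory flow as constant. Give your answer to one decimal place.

Per-breath work = Vt × [½(Pplat−PEEP) + (PIP−Pplat)] = 0.450 × [0.5×7.8 + 20.8] = 0.450 × 24.7 = 11.115 L·cmH2O.
Power = 19 × 11.115 = 211.19 L·cmH2O/min.
× 0.098 J/(L·cmH2O) → 20.697 J/min.

20.7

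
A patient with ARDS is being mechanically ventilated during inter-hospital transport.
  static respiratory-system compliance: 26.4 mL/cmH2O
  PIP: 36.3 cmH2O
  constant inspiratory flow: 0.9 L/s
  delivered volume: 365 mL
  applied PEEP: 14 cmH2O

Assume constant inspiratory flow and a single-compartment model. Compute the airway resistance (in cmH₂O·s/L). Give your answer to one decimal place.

9.4

Equation of motion (constant flow): PIP = Vt/C + R·V̇ + PEEP.
R·V̇ = PIP − Vt/C − PEEP = 36.3 − 365/26.4 − 14 = 36.3 − 13.826 − 14 = 8.474 cmH2O.
R = 8.474 / 0.9 = 9.416 cmH2O·s/L.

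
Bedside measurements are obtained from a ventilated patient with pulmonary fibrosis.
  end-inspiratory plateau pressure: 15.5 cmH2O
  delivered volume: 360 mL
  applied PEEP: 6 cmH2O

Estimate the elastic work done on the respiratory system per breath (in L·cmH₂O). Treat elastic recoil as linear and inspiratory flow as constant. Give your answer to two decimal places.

Elastic work ≈ ½ × (Pplat − PEEP) × Vt = 0.5 × (15.5 − 6) × 0.360 L = 0.5 × 9.5 × 0.360 = 1.71 L·cmH2O.

1.71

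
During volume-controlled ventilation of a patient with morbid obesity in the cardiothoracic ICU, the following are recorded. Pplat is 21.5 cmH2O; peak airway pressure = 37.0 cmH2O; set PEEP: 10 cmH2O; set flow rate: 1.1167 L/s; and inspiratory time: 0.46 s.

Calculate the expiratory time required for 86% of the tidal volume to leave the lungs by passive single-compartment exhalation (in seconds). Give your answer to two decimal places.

Vt = flow × Ti = 1.1167 L/s × 0.46 s × 1000 mL/L = 513.68 mL.
R = (PIP − Pplat)/V̇ = (37.0 − 21.5) / 1.1167 = 15.5/1.1167 = 13.88 cmH2O·s/L.
C = Vt/(Pplat − PEEP) = 513.68 / (21.5 − 10) = 513.68/11.5 = 44.668 mL/cmH2O.
τ = R × C = 13.88 × 0.04467 L/cmH2O = 0.62 s.
t = −τ·ln(1 − 0.86) = −0.62·ln(0.14) = 1.219 s.

1.22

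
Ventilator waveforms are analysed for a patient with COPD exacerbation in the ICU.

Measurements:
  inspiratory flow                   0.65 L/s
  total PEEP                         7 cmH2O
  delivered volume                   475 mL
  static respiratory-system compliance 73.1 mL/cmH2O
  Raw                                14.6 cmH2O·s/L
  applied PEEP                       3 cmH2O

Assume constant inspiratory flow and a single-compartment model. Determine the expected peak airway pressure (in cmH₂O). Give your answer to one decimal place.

23.0

Total PEEP = 7 cmH2O (set 3 + intrinsic 4); this is the baseline alveolar pressure.
Equation of motion (constant flow): PIP = Vt/C + R·V̇ + PEEP.
PIP = 475/73.1 + 14.6×0.65 + 7 = 6.498 + 9.49 + 7 = 22.988 cmH2O.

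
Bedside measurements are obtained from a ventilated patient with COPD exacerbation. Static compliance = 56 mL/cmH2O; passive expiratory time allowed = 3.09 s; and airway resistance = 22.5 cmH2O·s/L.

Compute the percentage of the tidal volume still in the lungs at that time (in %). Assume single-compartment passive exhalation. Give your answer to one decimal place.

τ = R × C = 22.5 × 56 mL/cmH2O = 22.5 × 0.056 L/cmH2O = 1.26 s.
Passive exhalation: V(t)/V₀ = e^(−t/τ) = e^(−3.09/1.26) = 0.08609.
Fraction remaining = 0.08609 → 8.609%.

8.6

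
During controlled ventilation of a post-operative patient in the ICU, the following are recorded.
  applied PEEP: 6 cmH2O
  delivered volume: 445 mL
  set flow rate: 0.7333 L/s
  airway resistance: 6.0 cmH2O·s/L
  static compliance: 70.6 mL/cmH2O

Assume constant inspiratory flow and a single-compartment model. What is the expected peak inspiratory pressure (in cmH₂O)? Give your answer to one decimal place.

16.7

Equation of motion (constant flow): PIP = Vt/C + R·V̇ + PEEP.
PIP = 445/70.6 + 6.0×0.7333 + 6 = 6.303 + 4.4 + 6 = 16.703 cmH2O.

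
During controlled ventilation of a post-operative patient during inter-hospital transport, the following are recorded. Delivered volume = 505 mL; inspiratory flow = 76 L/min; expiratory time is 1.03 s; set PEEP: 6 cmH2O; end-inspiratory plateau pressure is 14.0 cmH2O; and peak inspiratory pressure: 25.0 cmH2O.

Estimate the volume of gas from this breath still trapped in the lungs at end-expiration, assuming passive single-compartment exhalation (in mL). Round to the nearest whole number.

77

Flow: 76 L/min ÷ 60 = 1.2667 L/s.
R = (PIP − Pplat)/V̇ = (25.0 − 14.0) / 1.2667 = 11.0/1.2667 = 8.684 cmH2O·s/L.
C = Vt/(Pplat − PEEP) = 505.0 / (14.0 − 6) = 505.0/8.0 = 63.125 mL/cmH2O.
τ = R × C = 8.684 × 0.06313 L/cmH2O = 0.5482 s.
Fraction remaining = e^(−Te/τ) = e^(−1.03/0.5482) = 0.1528.
Trapped volume = 505.0 × 0.1528 = 77.164 mL.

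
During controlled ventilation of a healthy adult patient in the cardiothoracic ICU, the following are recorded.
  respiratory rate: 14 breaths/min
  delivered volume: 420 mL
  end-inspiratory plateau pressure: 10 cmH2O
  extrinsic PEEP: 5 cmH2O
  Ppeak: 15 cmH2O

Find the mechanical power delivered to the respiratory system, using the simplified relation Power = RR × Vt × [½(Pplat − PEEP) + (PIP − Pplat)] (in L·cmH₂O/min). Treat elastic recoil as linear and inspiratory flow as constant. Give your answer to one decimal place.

44.1

Per-breath work = Vt × [½(Pplat−PEEP) + (PIP−Pplat)] = 0.420 × [0.5×5.0 + 5.0] = 0.420 × 7.5 = 3.15 L·cmH2O.
Power = 14 × 3.15 = 44.1 L·cmH2O/min.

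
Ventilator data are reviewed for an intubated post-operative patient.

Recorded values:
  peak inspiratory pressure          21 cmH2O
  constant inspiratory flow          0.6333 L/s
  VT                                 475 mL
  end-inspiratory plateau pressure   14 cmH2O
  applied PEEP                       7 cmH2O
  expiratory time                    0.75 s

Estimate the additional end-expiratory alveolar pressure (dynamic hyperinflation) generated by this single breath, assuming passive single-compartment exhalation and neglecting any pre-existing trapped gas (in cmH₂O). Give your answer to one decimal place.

R = (PIP − Pplat)/V̇ = (21 − 14) / 0.6333 = 7.0/0.6333 = 11.053 cmH2O·s/L.
C = Vt/(Pplat − PEEP) = 475.0 / (14 − 7) = 475.0/7.0 = 67.857 mL/cmH2O.
τ = R × C = 11.053 × 0.06786 L/cmH2O = 0.7501 s.
Fraction remaining = e^(−Te/τ) = e^(−0.75/0.7501) = 0.3679; trapped volume = 475.0 × 0.3679 = 174.75 mL.
Additional alveolar pressure from trapping ≈ V_trapped / C = 174.75 / 67.857 = 2.575 cmH2O.

2.6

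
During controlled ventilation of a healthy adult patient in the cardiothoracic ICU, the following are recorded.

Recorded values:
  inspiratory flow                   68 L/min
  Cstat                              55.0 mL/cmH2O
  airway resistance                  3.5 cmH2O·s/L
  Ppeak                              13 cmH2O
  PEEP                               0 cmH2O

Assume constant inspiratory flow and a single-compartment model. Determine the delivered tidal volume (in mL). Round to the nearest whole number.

Flow: 68 L/min ÷ 60 = 1.1333 L/s.
Equation of motion (constant flow): PIP = Vt/C + R·V̇ + PEEP.
Vt/C = PIP − R·V̇ − PEEP = 13 − 3.967 − 0 = 9.033 cmH2O.
Vt = C × 9.033 = 55.0 × 9.033 = 496.82 mL.

497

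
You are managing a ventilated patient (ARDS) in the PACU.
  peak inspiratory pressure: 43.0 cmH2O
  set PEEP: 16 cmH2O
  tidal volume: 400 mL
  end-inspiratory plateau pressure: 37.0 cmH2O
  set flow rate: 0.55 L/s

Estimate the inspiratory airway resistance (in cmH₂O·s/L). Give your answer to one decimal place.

Raw = (PIP − Pplat) / flow = (43.0 − 37.0) / 0.55 = 6.0 / 0.55 = 10.909 cmH2O·s/L.

10.9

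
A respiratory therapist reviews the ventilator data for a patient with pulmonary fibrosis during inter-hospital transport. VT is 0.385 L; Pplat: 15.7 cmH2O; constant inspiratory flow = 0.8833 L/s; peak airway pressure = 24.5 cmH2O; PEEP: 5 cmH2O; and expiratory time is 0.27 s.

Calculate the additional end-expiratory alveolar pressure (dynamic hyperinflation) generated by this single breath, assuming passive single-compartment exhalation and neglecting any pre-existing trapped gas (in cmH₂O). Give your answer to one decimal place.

5.0

R = (PIP − Pplat)/V̇ = (24.5 − 15.7) / 0.8833 = 8.8/0.8833 = 9.963 cmH2O·s/L.
C = Vt/(Pplat − PEEP) = 385.0 / (15.7 − 5) = 385.0/10.7 = 35.981 mL/cmH2O.
τ = R × C = 9.963 × 0.03598 L/cmH2O = 0.3585 s.
Fraction remaining = e^(−Te/τ) = e^(−0.27/0.3585) = 0.4709; trapped volume = 385.0 × 0.4709 = 181.3 mL.
Additional alveolar pressure from trapping ≈ V_trapped / C = 181.3 / 35.981 = 5.039 cmH2O.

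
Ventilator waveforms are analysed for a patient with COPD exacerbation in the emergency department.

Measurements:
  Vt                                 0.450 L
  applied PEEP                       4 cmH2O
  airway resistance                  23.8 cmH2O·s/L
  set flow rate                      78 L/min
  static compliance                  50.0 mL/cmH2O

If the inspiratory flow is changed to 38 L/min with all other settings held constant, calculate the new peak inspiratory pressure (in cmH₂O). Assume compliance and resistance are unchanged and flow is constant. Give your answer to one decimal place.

Flow: 78 L/min ÷ 60 = 1.3 L/s.
New flow: 38 L/min ÷ 60 = 0.6333 L/s.
PIP = Vt/C + R·V̇ + PEEP (constant-flow equation of motion).
Only the resistive term changes: ΔPIP = R × ΔV̇ = 23.8 × (0.6333 − 1.3) = 23.8 × -0.6667 = -15.867 cmH2O.
Original PIP = 450/50.0 + 23.8×1.3 + 4 = 43.94 cmH2O; new PIP = 43.94 + (-15.867) = 28.073 cmH2O.

28.1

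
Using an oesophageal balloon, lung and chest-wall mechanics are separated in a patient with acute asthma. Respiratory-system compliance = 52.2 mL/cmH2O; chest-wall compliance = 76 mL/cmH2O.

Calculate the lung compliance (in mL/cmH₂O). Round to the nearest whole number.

167

1/CL = 1/Crs − 1/Ccw.
1/CL = 1/52.2 − 1/76 = 0.005999.
CL = 166.69 mL/cmH2O.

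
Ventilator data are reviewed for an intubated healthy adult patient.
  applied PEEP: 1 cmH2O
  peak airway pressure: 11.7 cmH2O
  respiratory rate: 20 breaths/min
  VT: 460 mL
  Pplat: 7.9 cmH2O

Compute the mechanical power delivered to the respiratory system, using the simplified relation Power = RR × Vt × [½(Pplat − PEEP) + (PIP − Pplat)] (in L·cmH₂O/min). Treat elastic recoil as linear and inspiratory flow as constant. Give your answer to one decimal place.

Per-breath work = Vt × [½(Pplat−PEEP) + (PIP−Pplat)] = 0.460 × [0.5×6.9 + 3.8] = 0.460 × 7.25 = 3.335 L·cmH2O.
Power = 20 × 3.335 = 66.7 L·cmH2O/min.

66.7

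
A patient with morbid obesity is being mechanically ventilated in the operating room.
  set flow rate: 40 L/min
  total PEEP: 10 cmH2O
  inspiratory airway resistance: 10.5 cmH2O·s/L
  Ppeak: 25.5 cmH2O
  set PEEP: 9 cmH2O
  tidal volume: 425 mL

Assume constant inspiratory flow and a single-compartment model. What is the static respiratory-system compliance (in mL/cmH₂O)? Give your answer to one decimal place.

Flow: 40 L/min ÷ 60 = 0.6667 L/s.
Total PEEP = 10 cmH2O (set 9 + intrinsic 1); this is the baseline alveolar pressure.
Equation of motion (constant flow): PIP = Vt/C + R·V̇ + PEEP.
Vt/C = PIP − R·V̇ − PEEP = 25.5 − 10.5×0.6667 − 10 = 25.5 − 7.0 − 10 = 8.5 cmH2O.
C = Vt / 8.5 = 425 / 8.5 = 50.0 mL/cmH2O.

50.0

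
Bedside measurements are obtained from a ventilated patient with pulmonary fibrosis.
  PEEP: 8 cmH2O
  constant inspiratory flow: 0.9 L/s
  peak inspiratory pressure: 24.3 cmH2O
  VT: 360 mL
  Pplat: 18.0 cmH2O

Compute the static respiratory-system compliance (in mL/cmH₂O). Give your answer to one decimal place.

Cstat = Vt / (Pplat − PEEP) = 360 / (18.0 − 8) = 360 / 10.0 = 36.0 mL/cmH2O.

36.0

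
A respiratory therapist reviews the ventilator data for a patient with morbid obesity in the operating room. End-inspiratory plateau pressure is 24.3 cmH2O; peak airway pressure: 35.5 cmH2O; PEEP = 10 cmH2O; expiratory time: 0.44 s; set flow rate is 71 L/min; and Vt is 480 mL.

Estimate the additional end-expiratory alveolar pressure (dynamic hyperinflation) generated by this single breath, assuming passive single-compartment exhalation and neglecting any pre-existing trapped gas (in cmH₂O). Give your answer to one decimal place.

3.6

Flow: 71 L/min ÷ 60 = 1.1833 L/s.
R = (PIP − Pplat)/V̇ = (35.5 − 24.3) / 1.1833 = 11.2/1.1833 = 9.465 cmH2O·s/L.
C = Vt/(Pplat − PEEP) = 480.0 / (24.3 − 10) = 480.0/14.3 = 33.566 mL/cmH2O.
τ = R × C = 9.465 × 0.03357 L/cmH2O = 0.3177 s.
Fraction remaining = e^(−Te/τ) = e^(−0.44/0.3177) = 0.2503; trapped volume = 480.0 × 0.2503 = 120.14 mL.
Additional alveolar pressure from trapping ≈ V_trapped / C = 120.14 / 33.566 = 3.579 cmH2O.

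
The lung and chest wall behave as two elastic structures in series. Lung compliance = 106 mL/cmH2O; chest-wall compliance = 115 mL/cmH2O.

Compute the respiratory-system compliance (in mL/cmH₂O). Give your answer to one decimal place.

Lung and chest wall are elastances in series: 1/Crs = 1/CL + 1/Ccw.
1/Crs = 1/106 + 1/115 = 0.01813.
Crs = 55.157 mL/cmH2O.

55.2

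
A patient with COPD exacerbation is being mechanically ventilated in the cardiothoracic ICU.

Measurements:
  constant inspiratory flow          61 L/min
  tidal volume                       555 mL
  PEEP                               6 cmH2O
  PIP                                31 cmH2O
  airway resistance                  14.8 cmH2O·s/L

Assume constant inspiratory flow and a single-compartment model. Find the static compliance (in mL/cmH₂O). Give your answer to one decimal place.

Flow: 61 L/min ÷ 60 = 1.0167 L/s.
Equation of motion (constant flow): PIP = Vt/C + R·V̇ + PEEP.
Vt/C = PIP − R·V̇ − PEEP = 31 − 14.8×1.0167 − 6 = 31 − 15.047 − 6 = 9.953 cmH2O.
C = Vt / 9.953 = 555 / 9.953 = 55.762 mL/cmH2O.

55.8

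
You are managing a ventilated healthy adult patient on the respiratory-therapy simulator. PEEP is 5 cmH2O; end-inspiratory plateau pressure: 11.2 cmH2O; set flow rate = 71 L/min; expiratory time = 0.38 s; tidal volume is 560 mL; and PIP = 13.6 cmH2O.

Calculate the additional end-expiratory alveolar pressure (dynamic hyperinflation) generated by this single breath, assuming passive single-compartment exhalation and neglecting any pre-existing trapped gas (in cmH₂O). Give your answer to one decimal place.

0.8

Flow: 71 L/min ÷ 60 = 1.1833 L/s.
R = (PIP − Pplat)/V̇ = (13.6 − 11.2) / 1.1833 = 2.4/1.1833 = 2.028 cmH2O·s/L.
C = Vt/(Pplat − PEEP) = 560.0 / (11.2 − 5) = 560.0/6.2 = 90.323 mL/cmH2O.
τ = R × C = 2.028 × 0.09032 L/cmH2O = 0.1832 s.
Fraction remaining = e^(−Te/τ) = e^(−0.38/0.1832) = 0.1257; trapped volume = 560.0 × 0.1257 = 70.392 mL.
Additional alveolar pressure from trapping ≈ V_trapped / C = 70.392 / 90.323 = 0.7793 cmH2O.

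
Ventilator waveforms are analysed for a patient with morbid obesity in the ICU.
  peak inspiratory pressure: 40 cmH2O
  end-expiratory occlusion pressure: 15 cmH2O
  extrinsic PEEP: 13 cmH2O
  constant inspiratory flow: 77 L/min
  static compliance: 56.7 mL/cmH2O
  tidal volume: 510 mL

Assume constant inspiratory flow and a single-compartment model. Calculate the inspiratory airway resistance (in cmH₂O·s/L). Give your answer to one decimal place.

12.5

Flow: 77 L/min ÷ 60 = 1.2833 L/s.
Total PEEP = 15 cmH2O (set 13 + intrinsic 2); this is the baseline alveolar pressure.
Equation of motion (constant flow): PIP = Vt/C + R·V̇ + PEEP.
R·V̇ = PIP − Vt/C − PEEP = 40 − 510/56.7 − 15 = 40 − 8.995 − 15 = 16.005 cmH2O.
R = 16.005 / 1.2833 = 12.472 cmH2O·s/L.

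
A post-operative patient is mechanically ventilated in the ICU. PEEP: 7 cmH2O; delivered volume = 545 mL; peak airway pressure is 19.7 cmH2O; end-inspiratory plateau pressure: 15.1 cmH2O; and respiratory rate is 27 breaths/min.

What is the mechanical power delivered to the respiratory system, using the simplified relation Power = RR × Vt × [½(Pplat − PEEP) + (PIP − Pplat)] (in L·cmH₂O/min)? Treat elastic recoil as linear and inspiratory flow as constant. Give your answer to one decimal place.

Per-breath work = Vt × [½(Pplat−PEEP) + (PIP−Pplat)] = 0.545 × [0.5×8.1 + 4.6] = 0.545 × 8.65 = 4.714 L·cmH2O.
Power = 27 × 4.714 = 127.28 L·cmH2O/min.

127.3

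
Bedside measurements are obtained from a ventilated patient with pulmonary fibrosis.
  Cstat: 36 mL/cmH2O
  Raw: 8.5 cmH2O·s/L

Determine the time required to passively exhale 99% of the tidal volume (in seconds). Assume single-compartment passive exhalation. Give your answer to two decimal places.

1.41

τ = R × C = 8.5 × 36 mL/cmH2O = 8.5 × 0.036 L/cmH2O = 0.306 s.
Exhaled fraction f = 1 − e^(−t/τ) → t = −τ·ln(1 − f) = −0.306·ln(0.01) = 1.409 s.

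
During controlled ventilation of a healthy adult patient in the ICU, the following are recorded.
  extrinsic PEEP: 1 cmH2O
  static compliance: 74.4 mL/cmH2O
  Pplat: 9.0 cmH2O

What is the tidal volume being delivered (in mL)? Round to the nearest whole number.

Vt = Cstat × (Pplat − PEEP) = 74.4 × (9.0 − 1) = 74.4 × 8.0 = 595.2 mL.

595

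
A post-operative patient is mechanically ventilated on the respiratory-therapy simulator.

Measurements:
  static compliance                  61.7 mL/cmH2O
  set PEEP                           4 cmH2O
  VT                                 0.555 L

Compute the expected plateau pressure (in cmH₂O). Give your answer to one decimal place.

Pplat = PEEP + Vt / Cstat = 4 + 555 / 61.7 = 4 + 8.995 = 12.995 cmH2O.

13.0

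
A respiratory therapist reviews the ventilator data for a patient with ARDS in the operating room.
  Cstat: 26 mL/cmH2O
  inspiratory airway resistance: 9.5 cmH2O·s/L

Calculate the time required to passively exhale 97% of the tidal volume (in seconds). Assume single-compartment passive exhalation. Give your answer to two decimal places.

τ = R × C = 9.5 × 26 mL/cmH2O = 9.5 × 0.026 L/cmH2O = 0.247 s.
Exhaled fraction f = 1 − e^(−t/τ) → t = −τ·ln(1 − f) = −0.247·ln(0.03) = 0.8661 s.

0.87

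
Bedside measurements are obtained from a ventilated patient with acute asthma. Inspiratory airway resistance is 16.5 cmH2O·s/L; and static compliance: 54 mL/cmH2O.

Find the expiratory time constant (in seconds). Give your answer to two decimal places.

τ = R × C = 16.5 × 54 mL/cmH2O = 16.5 × 0.054 L/cmH2O = 0.891 s.

0.89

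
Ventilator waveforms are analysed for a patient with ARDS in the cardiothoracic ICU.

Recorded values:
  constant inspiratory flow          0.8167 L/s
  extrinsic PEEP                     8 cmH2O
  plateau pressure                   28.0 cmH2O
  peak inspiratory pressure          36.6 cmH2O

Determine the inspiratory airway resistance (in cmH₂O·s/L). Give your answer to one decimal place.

10.5

Raw = (PIP − Pplat) / flow = (36.6 − 28.0) / 0.8167 = 8.6 / 0.8167 = 10.53 cmH2O·s/L.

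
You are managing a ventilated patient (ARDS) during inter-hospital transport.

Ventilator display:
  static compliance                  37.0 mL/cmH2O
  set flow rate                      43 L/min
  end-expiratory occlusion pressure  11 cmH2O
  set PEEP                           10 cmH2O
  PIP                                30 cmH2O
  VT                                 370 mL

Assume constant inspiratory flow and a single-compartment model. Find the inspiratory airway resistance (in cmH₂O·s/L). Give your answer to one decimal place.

Flow: 43 L/min ÷ 60 = 0.7167 L/s.
Total PEEP = 11 cmH2O (set 10 + intrinsic 1); this is the baseline alveolar pressure.
Equation of motion (constant flow): PIP = Vt/C + R·V̇ + PEEP.
R·V̇ = PIP − Vt/C − PEEP = 30 − 370/37.0 − 11 = 30 − 10.0 − 11 = 9.0 cmH2O.
R = 9.0 / 0.7167 = 12.558 cmH2O·s/L.

12.6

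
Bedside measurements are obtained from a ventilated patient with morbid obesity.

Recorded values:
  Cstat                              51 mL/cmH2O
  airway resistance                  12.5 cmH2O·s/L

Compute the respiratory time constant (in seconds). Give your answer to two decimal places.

τ = R × C = 12.5 × 51 mL/cmH2O = 12.5 × 0.051 L/cmH2O = 0.6375 s.

0.64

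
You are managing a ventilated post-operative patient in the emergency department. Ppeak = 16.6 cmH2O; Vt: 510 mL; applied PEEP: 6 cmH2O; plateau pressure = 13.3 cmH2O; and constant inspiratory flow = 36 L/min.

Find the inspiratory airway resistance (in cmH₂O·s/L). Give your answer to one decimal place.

Flow: 36 L/min ÷ 60 = 0.6 L/s.
Raw = (PIP − Pplat) / flow = (16.6 − 13.3) / 0.6 = 3.3 / 0.6 = 5.5 cmH2O·s/L.

5.5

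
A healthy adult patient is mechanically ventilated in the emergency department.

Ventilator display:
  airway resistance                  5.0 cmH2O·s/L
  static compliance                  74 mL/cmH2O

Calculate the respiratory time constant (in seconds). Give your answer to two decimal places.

τ = R × C = 5.0 × 74 mL/cmH2O = 5.0 × 0.074 L/cmH2O = 0.37 s.

0.37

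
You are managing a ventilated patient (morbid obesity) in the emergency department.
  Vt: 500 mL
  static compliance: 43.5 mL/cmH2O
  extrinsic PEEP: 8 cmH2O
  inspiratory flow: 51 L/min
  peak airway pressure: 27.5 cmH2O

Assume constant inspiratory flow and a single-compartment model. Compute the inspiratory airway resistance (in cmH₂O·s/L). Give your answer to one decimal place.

9.4

Flow: 51 L/min ÷ 60 = 0.85 L/s.
Equation of motion (constant flow): PIP = Vt/C + R·V̇ + PEEP.
R·V̇ = PIP − Vt/C − PEEP = 27.5 − 500/43.5 − 8 = 27.5 − 11.494 − 8 = 8.006 cmH2O.
R = 8.006 / 0.85 = 9.419 cmH2O·s/L.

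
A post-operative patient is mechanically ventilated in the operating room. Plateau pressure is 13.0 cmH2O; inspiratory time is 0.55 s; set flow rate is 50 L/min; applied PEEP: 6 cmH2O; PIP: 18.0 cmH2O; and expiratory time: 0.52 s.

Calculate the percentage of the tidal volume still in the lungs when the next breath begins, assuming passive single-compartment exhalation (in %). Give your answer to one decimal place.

Flow: 50 L/min ÷ 60 = 0.8333 L/s.
Vt = flow × Ti = 0.8333 L/s × 0.55 s × 1000 mL/L = 458.32 mL.
R = (PIP − Pplat)/V̇ = (18.0 − 13.0) / 0.8333 = 5.0/0.8333 = 6.0 cmH2O·s/L.
C = Vt/(Pplat − PEEP) = 458.32 / (13.0 − 6) = 458.32/7.0 = 65.474 mL/cmH2O.
τ = R × C = 6.0 × 0.06547 L/cmH2O = 0.3928 s.
Fraction remaining at end-expiration = e^(−Te/τ) = e^(−0.52/0.3928) = 0.2661 → 26.61%.

26.6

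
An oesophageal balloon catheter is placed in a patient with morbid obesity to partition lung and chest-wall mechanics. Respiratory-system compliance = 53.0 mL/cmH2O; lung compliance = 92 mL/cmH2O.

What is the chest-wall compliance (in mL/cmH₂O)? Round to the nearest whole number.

1/Ccw = 1/Crs − 1/CL.
1/Ccw = 1/53.0 − 1/92 = 0.007998.
Ccw = 125.03 mL/cmH2O.

125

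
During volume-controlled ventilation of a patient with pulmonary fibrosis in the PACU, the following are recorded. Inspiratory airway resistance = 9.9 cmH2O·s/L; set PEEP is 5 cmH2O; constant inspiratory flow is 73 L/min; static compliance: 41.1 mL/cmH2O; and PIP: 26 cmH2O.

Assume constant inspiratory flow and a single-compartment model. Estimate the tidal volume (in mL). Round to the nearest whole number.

Flow: 73 L/min ÷ 60 = 1.2167 L/s.
Equation of motion (constant flow): PIP = Vt/C + R·V̇ + PEEP.
Vt/C = PIP − R·V̇ − PEEP = 26 − 12.045 − 5 = 8.955 cmH2O.
Vt = C × 8.955 = 41.1 × 8.955 = 368.05 mL.

368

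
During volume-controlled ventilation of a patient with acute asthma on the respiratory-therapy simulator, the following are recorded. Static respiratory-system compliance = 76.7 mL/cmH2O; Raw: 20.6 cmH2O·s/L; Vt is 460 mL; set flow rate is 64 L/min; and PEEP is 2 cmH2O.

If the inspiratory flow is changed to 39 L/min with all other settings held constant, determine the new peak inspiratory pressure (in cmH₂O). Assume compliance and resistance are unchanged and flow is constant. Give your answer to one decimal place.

21.4

Flow: 64 L/min ÷ 60 = 1.0667 L/s.
New flow: 39 L/min ÷ 60 = 0.65 L/s.
PIP = Vt/C + R·V̇ + PEEP (constant-flow equation of motion).
Only the resistive term changes: ΔPIP = R × ΔV̇ = 20.6 × (0.65 − 1.0667) = 20.6 × -0.4167 = -8.584 cmH2O.
Original PIP = 460/76.7 + 20.6×1.0667 + 2 = 29.971 cmH2O; new PIP = 29.971 + (-8.584) = 21.387 cmH2O.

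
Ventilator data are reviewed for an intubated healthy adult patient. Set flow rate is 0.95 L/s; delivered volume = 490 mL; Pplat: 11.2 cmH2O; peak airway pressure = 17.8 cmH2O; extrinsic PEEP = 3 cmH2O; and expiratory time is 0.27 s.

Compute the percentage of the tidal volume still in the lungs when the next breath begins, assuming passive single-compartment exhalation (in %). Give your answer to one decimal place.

52.2

R = (PIP − Pplat)/V̇ = (17.8 − 11.2) / 0.95 = 6.6/0.95 = 6.947 cmH2O·s/L.
C = Vt/(Pplat − PEEP) = 490.0 / (11.2 − 3) = 490.0/8.2 = 59.756 mL/cmH2O.
τ = R × C = 6.947 × 0.05976 L/cmH2O = 0.4152 s.
Fraction remaining at end-expiration = e^(−Te/τ) = e^(−0.27/0.4152) = 0.5219 → 52.19%.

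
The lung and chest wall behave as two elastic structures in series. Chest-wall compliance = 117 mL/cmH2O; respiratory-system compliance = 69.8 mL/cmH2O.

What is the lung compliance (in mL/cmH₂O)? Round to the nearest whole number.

173

1/CL = 1/Crs − 1/Ccw.
1/CL = 1/69.8 − 1/117 = 0.00578.
CL = 173.01 mL/cmH2O.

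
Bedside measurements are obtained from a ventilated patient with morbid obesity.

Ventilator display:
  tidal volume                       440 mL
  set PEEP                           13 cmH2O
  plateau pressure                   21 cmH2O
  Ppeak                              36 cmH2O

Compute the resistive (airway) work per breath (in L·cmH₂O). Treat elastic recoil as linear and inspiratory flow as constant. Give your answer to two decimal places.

With constant inspiratory flow the resistive pressure is constant at PIP − Pplat = 36 − 21 = 15.0 cmH2O, so resistive work = 15.0 × 0.440 = 6.6 L·cmH2O.

6.60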